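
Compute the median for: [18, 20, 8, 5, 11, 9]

10

Step 1: Sort the data in ascending order: [5, 8, 9, 11, 18, 20]
Step 2: The number of values is n = 6.
Step 3: Since n is even, the median is the average of positions 3 and 4:
  Median = (9 + 11) / 2 = 10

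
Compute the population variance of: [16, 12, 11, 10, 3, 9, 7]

14.2041

Step 1: Compute the mean: (16 + 12 + 11 + 10 + 3 + 9 + 7) / 7 = 9.7143
Step 2: Compute squared deviations from the mean:
  (16 - 9.7143)^2 = 39.5102
  (12 - 9.7143)^2 = 5.2245
  (11 - 9.7143)^2 = 1.6531
  (10 - 9.7143)^2 = 0.0816
  (3 - 9.7143)^2 = 45.0816
  (9 - 9.7143)^2 = 0.5102
  (7 - 9.7143)^2 = 7.3673
Step 3: Sum of squared deviations = 99.4286
Step 4: Population variance = 99.4286 / 7 = 14.2041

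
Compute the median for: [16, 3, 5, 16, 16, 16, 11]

16

Step 1: Sort the data in ascending order: [3, 5, 11, 16, 16, 16, 16]
Step 2: The number of values is n = 7.
Step 3: Since n is odd, the median is the middle value at position 4: 16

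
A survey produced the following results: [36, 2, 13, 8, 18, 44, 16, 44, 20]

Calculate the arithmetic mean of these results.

22.3333

Step 1: Sum all values: 36 + 2 + 13 + 8 + 18 + 44 + 16 + 44 + 20 = 201
Step 2: Count the number of values: n = 9
Step 3: Mean = sum / n = 201 / 9 = 22.3333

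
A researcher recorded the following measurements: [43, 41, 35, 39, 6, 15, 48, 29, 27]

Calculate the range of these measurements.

42

Step 1: Identify the maximum value: max = 48
Step 2: Identify the minimum value: min = 6
Step 3: Range = max - min = 48 - 6 = 42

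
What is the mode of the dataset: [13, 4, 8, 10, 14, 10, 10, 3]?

10

Step 1: Count the frequency of each value:
  3: appears 1 time(s)
  4: appears 1 time(s)
  8: appears 1 time(s)
  10: appears 3 time(s)
  13: appears 1 time(s)
  14: appears 1 time(s)
Step 2: The value 10 appears most frequently (3 times).
Step 3: Mode = 10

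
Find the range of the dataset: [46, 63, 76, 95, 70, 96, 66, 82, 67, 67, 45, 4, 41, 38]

92

Step 1: Identify the maximum value: max = 96
Step 2: Identify the minimum value: min = 4
Step 3: Range = max - min = 96 - 4 = 92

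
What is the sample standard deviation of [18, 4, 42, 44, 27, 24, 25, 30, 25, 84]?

21.3908

Step 1: Compute the mean: 32.3
Step 2: Sum of squared deviations from the mean: 4118.1
Step 3: Sample variance = 4118.1 / 9 = 457.5667
Step 4: Standard deviation = sqrt(457.5667) = 21.3908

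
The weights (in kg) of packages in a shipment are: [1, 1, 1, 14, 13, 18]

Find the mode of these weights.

1

Step 1: Count the frequency of each value:
  1: appears 3 time(s)
  13: appears 1 time(s)
  14: appears 1 time(s)
  18: appears 1 time(s)
Step 2: The value 1 appears most frequently (3 times).
Step 3: Mode = 1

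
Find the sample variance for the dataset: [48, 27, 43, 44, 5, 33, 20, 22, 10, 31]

207.5667

Step 1: Compute the mean: (48 + 27 + 43 + 44 + 5 + 33 + 20 + 22 + 10 + 31) / 10 = 28.3
Step 2: Compute squared deviations from the mean:
  (48 - 28.3)^2 = 388.09
  (27 - 28.3)^2 = 1.69
  (43 - 28.3)^2 = 216.09
  (44 - 28.3)^2 = 246.49
  (5 - 28.3)^2 = 542.89
  (33 - 28.3)^2 = 22.09
  (20 - 28.3)^2 = 68.89
  (22 - 28.3)^2 = 39.69
  (10 - 28.3)^2 = 334.89
  (31 - 28.3)^2 = 7.29
Step 3: Sum of squared deviations = 1868.1
Step 4: Sample variance = 1868.1 / 9 = 207.5667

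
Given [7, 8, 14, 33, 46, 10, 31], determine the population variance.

200.4898

Step 1: Compute the mean: (7 + 8 + 14 + 33 + 46 + 10 + 31) / 7 = 21.2857
Step 2: Compute squared deviations from the mean:
  (7 - 21.2857)^2 = 204.0816
  (8 - 21.2857)^2 = 176.5102
  (14 - 21.2857)^2 = 53.0816
  (33 - 21.2857)^2 = 137.2245
  (46 - 21.2857)^2 = 610.7959
  (10 - 21.2857)^2 = 127.3673
  (31 - 21.2857)^2 = 94.3673
Step 3: Sum of squared deviations = 1403.4286
Step 4: Population variance = 1403.4286 / 7 = 200.4898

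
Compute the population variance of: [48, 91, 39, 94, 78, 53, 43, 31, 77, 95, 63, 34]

528.9722

Step 1: Compute the mean: (48 + 91 + 39 + 94 + 78 + 53 + 43 + 31 + 77 + 95 + 63 + 34) / 12 = 62.1667
Step 2: Compute squared deviations from the mean:
  (48 - 62.1667)^2 = 200.6944
  (91 - 62.1667)^2 = 831.3611
  (39 - 62.1667)^2 = 536.6944
  (94 - 62.1667)^2 = 1013.3611
  (78 - 62.1667)^2 = 250.6944
  (53 - 62.1667)^2 = 84.0278
  (43 - 62.1667)^2 = 367.3611
  (31 - 62.1667)^2 = 971.3611
  (77 - 62.1667)^2 = 220.0278
  (95 - 62.1667)^2 = 1078.0278
  (63 - 62.1667)^2 = 0.6944
  (34 - 62.1667)^2 = 793.3611
Step 3: Sum of squared deviations = 6347.6667
Step 4: Population variance = 6347.6667 / 12 = 528.9722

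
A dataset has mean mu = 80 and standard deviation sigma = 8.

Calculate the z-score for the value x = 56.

-3

Step 1: Recall the z-score formula: z = (x - mu) / sigma
Step 2: Substitute values: z = (56 - 80) / 8
Step 3: z = -24 / 8 = -3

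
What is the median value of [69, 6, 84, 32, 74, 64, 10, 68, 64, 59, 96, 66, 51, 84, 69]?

66

Step 1: Sort the data in ascending order: [6, 10, 32, 51, 59, 64, 64, 66, 68, 69, 69, 74, 84, 84, 96]
Step 2: The number of values is n = 15.
Step 3: Since n is odd, the median is the middle value at position 8: 66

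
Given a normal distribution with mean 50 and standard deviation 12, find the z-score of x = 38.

-1

Step 1: Recall the z-score formula: z = (x - mu) / sigma
Step 2: Substitute values: z = (38 - 50) / 12
Step 3: z = -12 / 12 = -1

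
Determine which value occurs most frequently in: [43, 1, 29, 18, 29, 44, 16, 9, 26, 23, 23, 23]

23

Step 1: Count the frequency of each value:
  1: appears 1 time(s)
  9: appears 1 time(s)
  16: appears 1 time(s)
  18: appears 1 time(s)
  23: appears 3 time(s)
  26: appears 1 time(s)
  29: appears 2 time(s)
  43: appears 1 time(s)
  44: appears 1 time(s)
Step 2: The value 23 appears most frequently (3 times).
Step 3: Mode = 23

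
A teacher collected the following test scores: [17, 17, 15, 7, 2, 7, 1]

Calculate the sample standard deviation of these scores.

6.8765

Step 1: Compute the mean: 9.4286
Step 2: Sum of squared deviations from the mean: 283.7143
Step 3: Sample variance = 283.7143 / 6 = 47.2857
Step 4: Standard deviation = sqrt(47.2857) = 6.8765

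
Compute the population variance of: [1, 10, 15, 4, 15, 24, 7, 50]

213.4375

Step 1: Compute the mean: (1 + 10 + 15 + 4 + 15 + 24 + 7 + 50) / 8 = 15.75
Step 2: Compute squared deviations from the mean:
  (1 - 15.75)^2 = 217.5625
  (10 - 15.75)^2 = 33.0625
  (15 - 15.75)^2 = 0.5625
  (4 - 15.75)^2 = 138.0625
  (15 - 15.75)^2 = 0.5625
  (24 - 15.75)^2 = 68.0625
  (7 - 15.75)^2 = 76.5625
  (50 - 15.75)^2 = 1173.0625
Step 3: Sum of squared deviations = 1707.5
Step 4: Population variance = 1707.5 / 8 = 213.4375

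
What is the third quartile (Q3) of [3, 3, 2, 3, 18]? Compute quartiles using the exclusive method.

10.5

Step 1: Sort the data: [2, 3, 3, 3, 18]
Step 2: n = 5
Step 3: Using the exclusive quartile method:
  Q1 = 2.5
  Q2 (median) = 3
  Q3 = 10.5
  IQR = Q3 - Q1 = 10.5 - 2.5 = 8
Step 4: Q3 = 10.5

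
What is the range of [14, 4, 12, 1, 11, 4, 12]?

13

Step 1: Identify the maximum value: max = 14
Step 2: Identify the minimum value: min = 1
Step 3: Range = max - min = 14 - 1 = 13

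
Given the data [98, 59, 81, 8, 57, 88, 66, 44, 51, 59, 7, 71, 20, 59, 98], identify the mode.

59

Step 1: Count the frequency of each value:
  7: appears 1 time(s)
  8: appears 1 time(s)
  20: appears 1 time(s)
  44: appears 1 time(s)
  51: appears 1 time(s)
  57: appears 1 time(s)
  59: appears 3 time(s)
  66: appears 1 time(s)
  71: appears 1 time(s)
  81: appears 1 time(s)
  88: appears 1 time(s)
  98: appears 2 time(s)
Step 2: The value 59 appears most frequently (3 times).
Step 3: Mode = 59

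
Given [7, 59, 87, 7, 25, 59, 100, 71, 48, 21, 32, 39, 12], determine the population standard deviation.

29.0875

Step 1: Compute the mean: 43.6154
Step 2: Sum of squared deviations from the mean: 10999.0769
Step 3: Population variance = 10999.0769 / 13 = 846.0828
Step 4: Standard deviation = sqrt(846.0828) = 29.0875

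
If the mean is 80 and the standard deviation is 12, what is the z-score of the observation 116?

3

Step 1: Recall the z-score formula: z = (x - mu) / sigma
Step 2: Substitute values: z = (116 - 80) / 12
Step 3: z = 36 / 12 = 3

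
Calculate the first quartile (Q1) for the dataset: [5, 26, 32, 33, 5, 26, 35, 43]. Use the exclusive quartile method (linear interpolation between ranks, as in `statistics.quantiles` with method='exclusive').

10.25

Step 1: Sort the data: [5, 5, 26, 26, 32, 33, 35, 43]
Step 2: n = 8
Step 3: Using the exclusive quartile method:
  Q1 = 10.25
  Q2 (median) = 29
  Q3 = 34.5
  IQR = Q3 - Q1 = 34.5 - 10.25 = 24.25
Step 4: Q1 = 10.25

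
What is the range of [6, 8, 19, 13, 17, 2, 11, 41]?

39

Step 1: Identify the maximum value: max = 41
Step 2: Identify the minimum value: min = 2
Step 3: Range = max - min = 41 - 2 = 39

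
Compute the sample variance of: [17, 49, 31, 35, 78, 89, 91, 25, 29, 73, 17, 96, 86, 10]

1023.8242

Step 1: Compute the mean: (17 + 49 + 31 + 35 + 78 + 89 + 91 + 25 + 29 + 73 + 17 + 96 + 86 + 10) / 14 = 51.8571
Step 2: Compute squared deviations from the mean:
  (17 - 51.8571)^2 = 1215.0204
  (49 - 51.8571)^2 = 8.1633
  (31 - 51.8571)^2 = 435.0204
  (35 - 51.8571)^2 = 284.1633
  (78 - 51.8571)^2 = 683.449
  (89 - 51.8571)^2 = 1379.5918
  (91 - 51.8571)^2 = 1532.1633
  (25 - 51.8571)^2 = 721.3061
  (29 - 51.8571)^2 = 522.449
  (73 - 51.8571)^2 = 447.0204
  (17 - 51.8571)^2 = 1215.0204
  (96 - 51.8571)^2 = 1948.5918
  (86 - 51.8571)^2 = 1165.7347
  (10 - 51.8571)^2 = 1752.0204
Step 3: Sum of squared deviations = 13309.7143
Step 4: Sample variance = 13309.7143 / 13 = 1023.8242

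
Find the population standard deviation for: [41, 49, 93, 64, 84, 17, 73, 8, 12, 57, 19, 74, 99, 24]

30.1875

Step 1: Compute the mean: 51
Step 2: Sum of squared deviations from the mean: 12758
Step 3: Population variance = 12758 / 14 = 911.2857
Step 4: Standard deviation = sqrt(911.2857) = 30.1875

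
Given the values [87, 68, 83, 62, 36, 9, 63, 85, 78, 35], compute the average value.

60.6

Step 1: Sum all values: 87 + 68 + 83 + 62 + 36 + 9 + 63 + 85 + 78 + 35 = 606
Step 2: Count the number of values: n = 10
Step 3: Mean = sum / n = 606 / 10 = 60.6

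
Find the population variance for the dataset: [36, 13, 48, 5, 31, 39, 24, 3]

238.8594

Step 1: Compute the mean: (36 + 13 + 48 + 5 + 31 + 39 + 24 + 3) / 8 = 24.875
Step 2: Compute squared deviations from the mean:
  (36 - 24.875)^2 = 123.7656
  (13 - 24.875)^2 = 141.0156
  (48 - 24.875)^2 = 534.7656
  (5 - 24.875)^2 = 395.0156
  (31 - 24.875)^2 = 37.5156
  (39 - 24.875)^2 = 199.5156
  (24 - 24.875)^2 = 0.7656
  (3 - 24.875)^2 = 478.5156
Step 3: Sum of squared deviations = 1910.875
Step 4: Population variance = 1910.875 / 8 = 238.8594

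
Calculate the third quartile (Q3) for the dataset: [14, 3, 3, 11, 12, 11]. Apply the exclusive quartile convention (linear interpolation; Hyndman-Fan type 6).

12.5

Step 1: Sort the data: [3, 3, 11, 11, 12, 14]
Step 2: n = 6
Step 3: Using the exclusive quartile method:
  Q1 = 3
  Q2 (median) = 11
  Q3 = 12.5
  IQR = Q3 - Q1 = 12.5 - 3 = 9.5
Step 4: Q3 = 12.5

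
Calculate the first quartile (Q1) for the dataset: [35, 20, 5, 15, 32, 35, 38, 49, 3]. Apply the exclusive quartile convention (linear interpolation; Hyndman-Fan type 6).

10

Step 1: Sort the data: [3, 5, 15, 20, 32, 35, 35, 38, 49]
Step 2: n = 9
Step 3: Using the exclusive quartile method:
  Q1 = 10
  Q2 (median) = 32
  Q3 = 36.5
  IQR = Q3 - Q1 = 36.5 - 10 = 26.5
Step 4: Q1 = 10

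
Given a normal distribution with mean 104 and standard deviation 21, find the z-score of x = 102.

-0.0952

Step 1: Recall the z-score formula: z = (x - mu) / sigma
Step 2: Substitute values: z = (102 - 104) / 21
Step 3: z = -2 / 21 = -0.0952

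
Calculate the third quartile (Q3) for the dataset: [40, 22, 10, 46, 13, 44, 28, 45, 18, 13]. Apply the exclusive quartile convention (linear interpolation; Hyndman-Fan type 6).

44.25

Step 1: Sort the data: [10, 13, 13, 18, 22, 28, 40, 44, 45, 46]
Step 2: n = 10
Step 3: Using the exclusive quartile method:
  Q1 = 13
  Q2 (median) = 25
  Q3 = 44.25
  IQR = Q3 - Q1 = 44.25 - 13 = 31.25
Step 4: Q3 = 44.25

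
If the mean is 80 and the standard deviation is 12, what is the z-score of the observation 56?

-2

Step 1: Recall the z-score formula: z = (x - mu) / sigma
Step 2: Substitute values: z = (56 - 80) / 12
Step 3: z = -24 / 12 = -2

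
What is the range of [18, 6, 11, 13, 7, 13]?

12

Step 1: Identify the maximum value: max = 18
Step 2: Identify the minimum value: min = 6
Step 3: Range = max - min = 18 - 6 = 12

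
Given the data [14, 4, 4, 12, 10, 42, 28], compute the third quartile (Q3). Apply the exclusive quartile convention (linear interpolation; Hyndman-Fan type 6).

28

Step 1: Sort the data: [4, 4, 10, 12, 14, 28, 42]
Step 2: n = 7
Step 3: Using the exclusive quartile method:
  Q1 = 4
  Q2 (median) = 12
  Q3 = 28
  IQR = Q3 - Q1 = 28 - 4 = 24
Step 4: Q3 = 28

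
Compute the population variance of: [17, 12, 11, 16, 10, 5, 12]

13.551

Step 1: Compute the mean: (17 + 12 + 11 + 16 + 10 + 5 + 12) / 7 = 11.8571
Step 2: Compute squared deviations from the mean:
  (17 - 11.8571)^2 = 26.449
  (12 - 11.8571)^2 = 0.0204
  (11 - 11.8571)^2 = 0.7347
  (16 - 11.8571)^2 = 17.1633
  (10 - 11.8571)^2 = 3.449
  (5 - 11.8571)^2 = 47.0204
  (12 - 11.8571)^2 = 0.0204
Step 3: Sum of squared deviations = 94.8571
Step 4: Population variance = 94.8571 / 7 = 13.551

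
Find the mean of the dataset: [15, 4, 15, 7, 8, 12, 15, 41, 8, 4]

12.9

Step 1: Sum all values: 15 + 4 + 15 + 7 + 8 + 12 + 15 + 41 + 8 + 4 = 129
Step 2: Count the number of values: n = 10
Step 3: Mean = sum / n = 129 / 10 = 12.9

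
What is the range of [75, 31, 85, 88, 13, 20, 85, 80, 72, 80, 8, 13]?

80

Step 1: Identify the maximum value: max = 88
Step 2: Identify the minimum value: min = 8
Step 3: Range = max - min = 88 - 8 = 80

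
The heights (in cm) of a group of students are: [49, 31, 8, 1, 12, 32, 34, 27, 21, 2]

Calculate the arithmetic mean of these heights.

21.7

Step 1: Sum all values: 49 + 31 + 8 + 1 + 12 + 32 + 34 + 27 + 21 + 2 = 217
Step 2: Count the number of values: n = 10
Step 3: Mean = sum / n = 217 / 10 = 21.7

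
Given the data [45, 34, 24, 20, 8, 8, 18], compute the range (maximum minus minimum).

37

Step 1: Identify the maximum value: max = 45
Step 2: Identify the minimum value: min = 8
Step 3: Range = max - min = 45 - 8 = 37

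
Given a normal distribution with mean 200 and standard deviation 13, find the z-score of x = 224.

1.8462

Step 1: Recall the z-score formula: z = (x - mu) / sigma
Step 2: Substitute values: z = (224 - 200) / 13
Step 3: z = 24 / 13 = 1.8462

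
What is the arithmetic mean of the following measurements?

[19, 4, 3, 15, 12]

10.6

Step 1: Sum all values: 19 + 4 + 3 + 15 + 12 = 53
Step 2: Count the number of values: n = 5
Step 3: Mean = sum / n = 53 / 5 = 10.6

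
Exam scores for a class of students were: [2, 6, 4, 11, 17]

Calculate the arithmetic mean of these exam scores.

8

Step 1: Sum all values: 2 + 6 + 4 + 11 + 17 = 40
Step 2: Count the number of values: n = 5
Step 3: Mean = sum / n = 40 / 5 = 8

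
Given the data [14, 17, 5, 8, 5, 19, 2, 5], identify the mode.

5

Step 1: Count the frequency of each value:
  2: appears 1 time(s)
  5: appears 3 time(s)
  8: appears 1 time(s)
  14: appears 1 time(s)
  17: appears 1 time(s)
  19: appears 1 time(s)
Step 2: The value 5 appears most frequently (3 times).
Step 3: Mode = 5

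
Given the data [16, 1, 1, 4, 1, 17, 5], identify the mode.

1

Step 1: Count the frequency of each value:
  1: appears 3 time(s)
  4: appears 1 time(s)
  5: appears 1 time(s)
  16: appears 1 time(s)
  17: appears 1 time(s)
Step 2: The value 1 appears most frequently (3 times).
Step 3: Mode = 1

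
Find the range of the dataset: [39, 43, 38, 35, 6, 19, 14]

37

Step 1: Identify the maximum value: max = 43
Step 2: Identify the minimum value: min = 6
Step 3: Range = max - min = 43 - 6 = 37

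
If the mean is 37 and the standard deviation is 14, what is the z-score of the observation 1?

-2.5714

Step 1: Recall the z-score formula: z = (x - mu) / sigma
Step 2: Substitute values: z = (1 - 37) / 14
Step 3: z = -36 / 14 = -2.5714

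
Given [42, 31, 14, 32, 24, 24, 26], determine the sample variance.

75.2857

Step 1: Compute the mean: (42 + 31 + 14 + 32 + 24 + 24 + 26) / 7 = 27.5714
Step 2: Compute squared deviations from the mean:
  (42 - 27.5714)^2 = 208.1837
  (31 - 27.5714)^2 = 11.7551
  (14 - 27.5714)^2 = 184.1837
  (32 - 27.5714)^2 = 19.6122
  (24 - 27.5714)^2 = 12.7551
  (24 - 27.5714)^2 = 12.7551
  (26 - 27.5714)^2 = 2.4694
Step 3: Sum of squared deviations = 451.7143
Step 4: Sample variance = 451.7143 / 6 = 75.2857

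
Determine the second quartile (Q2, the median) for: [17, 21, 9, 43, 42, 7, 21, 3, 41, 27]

21

Step 1: Sort the data: [3, 7, 9, 17, 21, 21, 27, 41, 42, 43]
Step 2: n = 10
Step 3: Q2 is the median. Since n is even, it is the average of the values at positions 5 and 6:
  Q2 = (21 + 21) / 2 = 21
Step 4: Q2 = 21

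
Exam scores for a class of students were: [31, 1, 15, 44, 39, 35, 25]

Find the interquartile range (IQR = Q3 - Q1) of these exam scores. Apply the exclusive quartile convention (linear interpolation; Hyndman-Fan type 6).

24

Step 1: Sort the data: [1, 15, 25, 31, 35, 39, 44]
Step 2: n = 7
Step 3: Using the exclusive quartile method:
  Q1 = 15
  Q2 (median) = 31
  Q3 = 39
  IQR = Q3 - Q1 = 39 - 15 = 24
Step 4: IQR = 24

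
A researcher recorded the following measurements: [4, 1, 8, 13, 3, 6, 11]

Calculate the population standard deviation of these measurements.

4.0305

Step 1: Compute the mean: 6.5714
Step 2: Sum of squared deviations from the mean: 113.7143
Step 3: Population variance = 113.7143 / 7 = 16.2449
Step 4: Standard deviation = sqrt(16.2449) = 4.0305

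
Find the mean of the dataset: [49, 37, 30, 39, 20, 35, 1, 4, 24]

26.5556

Step 1: Sum all values: 49 + 37 + 30 + 39 + 20 + 35 + 1 + 4 + 24 = 239
Step 2: Count the number of values: n = 9
Step 3: Mean = sum / n = 239 / 9 = 26.5556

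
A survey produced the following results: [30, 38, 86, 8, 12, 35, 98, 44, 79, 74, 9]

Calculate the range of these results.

90

Step 1: Identify the maximum value: max = 98
Step 2: Identify the minimum value: min = 8
Step 3: Range = max - min = 98 - 8 = 90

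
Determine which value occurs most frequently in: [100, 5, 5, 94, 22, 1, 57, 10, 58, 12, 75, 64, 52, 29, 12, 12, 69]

12

Step 1: Count the frequency of each value:
  1: appears 1 time(s)
  5: appears 2 time(s)
  10: appears 1 time(s)
  12: appears 3 time(s)
  22: appears 1 time(s)
  29: appears 1 time(s)
  52: appears 1 time(s)
  57: appears 1 time(s)
  58: appears 1 time(s)
  64: appears 1 time(s)
  69: appears 1 time(s)
  75: appears 1 time(s)
  94: appears 1 time(s)
  100: appears 1 time(s)
Step 2: The value 12 appears most frequently (3 times).
Step 3: Mode = 12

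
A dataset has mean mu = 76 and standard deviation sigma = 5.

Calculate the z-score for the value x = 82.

1.2

Step 1: Recall the z-score formula: z = (x - mu) / sigma
Step 2: Substitute values: z = (82 - 76) / 5
Step 3: z = 6 / 5 = 1.2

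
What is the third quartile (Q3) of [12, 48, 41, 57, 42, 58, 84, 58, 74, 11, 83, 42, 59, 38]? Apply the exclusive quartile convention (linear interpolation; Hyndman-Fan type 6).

62.75

Step 1: Sort the data: [11, 12, 38, 41, 42, 42, 48, 57, 58, 58, 59, 74, 83, 84]
Step 2: n = 14
Step 3: Using the exclusive quartile method:
  Q1 = 40.25
  Q2 (median) = 52.5
  Q3 = 62.75
  IQR = Q3 - Q1 = 62.75 - 40.25 = 22.5
Step 4: Q3 = 62.75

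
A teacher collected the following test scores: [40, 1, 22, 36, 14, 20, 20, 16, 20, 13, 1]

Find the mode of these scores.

20

Step 1: Count the frequency of each value:
  1: appears 2 time(s)
  13: appears 1 time(s)
  14: appears 1 time(s)
  16: appears 1 time(s)
  20: appears 3 time(s)
  22: appears 1 time(s)
  36: appears 1 time(s)
  40: appears 1 time(s)
Step 2: The value 20 appears most frequently (3 times).
Step 3: Mode = 20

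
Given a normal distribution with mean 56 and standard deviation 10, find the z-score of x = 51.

-0.5

Step 1: Recall the z-score formula: z = (x - mu) / sigma
Step 2: Substitute values: z = (51 - 56) / 10
Step 3: z = -5 / 10 = -0.5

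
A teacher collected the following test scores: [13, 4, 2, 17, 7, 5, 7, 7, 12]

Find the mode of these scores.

7

Step 1: Count the frequency of each value:
  2: appears 1 time(s)
  4: appears 1 time(s)
  5: appears 1 time(s)
  7: appears 3 time(s)
  12: appears 1 time(s)
  13: appears 1 time(s)
  17: appears 1 time(s)
Step 2: The value 7 appears most frequently (3 times).
Step 3: Mode = 7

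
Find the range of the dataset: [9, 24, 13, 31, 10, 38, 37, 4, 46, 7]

42

Step 1: Identify the maximum value: max = 46
Step 2: Identify the minimum value: min = 4
Step 3: Range = max - min = 46 - 4 = 42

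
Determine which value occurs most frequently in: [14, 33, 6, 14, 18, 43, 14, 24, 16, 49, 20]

14

Step 1: Count the frequency of each value:
  6: appears 1 time(s)
  14: appears 3 time(s)
  16: appears 1 time(s)
  18: appears 1 time(s)
  20: appears 1 time(s)
  24: appears 1 time(s)
  33: appears 1 time(s)
  43: appears 1 time(s)
  49: appears 1 time(s)
Step 2: The value 14 appears most frequently (3 times).
Step 3: Mode = 14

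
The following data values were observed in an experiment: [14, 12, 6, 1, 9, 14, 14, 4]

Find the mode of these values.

14

Step 1: Count the frequency of each value:
  1: appears 1 time(s)
  4: appears 1 time(s)
  6: appears 1 time(s)
  9: appears 1 time(s)
  12: appears 1 time(s)
  14: appears 3 time(s)
Step 2: The value 14 appears most frequently (3 times).
Step 3: Mode = 14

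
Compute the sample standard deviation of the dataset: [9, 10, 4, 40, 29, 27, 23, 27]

12.2758

Step 1: Compute the mean: 21.125
Step 2: Sum of squared deviations from the mean: 1054.875
Step 3: Sample variance = 1054.875 / 7 = 150.6964
Step 4: Standard deviation = sqrt(150.6964) = 12.2758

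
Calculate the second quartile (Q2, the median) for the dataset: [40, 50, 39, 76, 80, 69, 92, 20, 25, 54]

52

Step 1: Sort the data: [20, 25, 39, 40, 50, 54, 69, 76, 80, 92]
Step 2: n = 10
Step 3: Q2 is the median. Since n is even, it is the average of the values at positions 5 and 6:
  Q2 = (50 + 54) / 2 = 52
Step 4: Q2 = 52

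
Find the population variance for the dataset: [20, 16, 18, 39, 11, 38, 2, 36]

164.5

Step 1: Compute the mean: (20 + 16 + 18 + 39 + 11 + 38 + 2 + 36) / 8 = 22.5
Step 2: Compute squared deviations from the mean:
  (20 - 22.5)^2 = 6.25
  (16 - 22.5)^2 = 42.25
  (18 - 22.5)^2 = 20.25
  (39 - 22.5)^2 = 272.25
  (11 - 22.5)^2 = 132.25
  (38 - 22.5)^2 = 240.25
  (2 - 22.5)^2 = 420.25
  (36 - 22.5)^2 = 182.25
Step 3: Sum of squared deviations = 1316
Step 4: Population variance = 1316 / 8 = 164.5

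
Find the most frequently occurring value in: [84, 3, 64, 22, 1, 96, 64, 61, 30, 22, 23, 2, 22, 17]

22

Step 1: Count the frequency of each value:
  1: appears 1 time(s)
  2: appears 1 time(s)
  3: appears 1 time(s)
  17: appears 1 time(s)
  22: appears 3 time(s)
  23: appears 1 time(s)
  30: appears 1 time(s)
  61: appears 1 time(s)
  64: appears 2 time(s)
  84: appears 1 time(s)
  96: appears 1 time(s)
Step 2: The value 22 appears most frequently (3 times).
Step 3: Mode = 22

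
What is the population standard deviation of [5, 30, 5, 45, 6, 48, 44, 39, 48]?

18.1842

Step 1: Compute the mean: 30
Step 2: Sum of squared deviations from the mean: 2976
Step 3: Population variance = 2976 / 9 = 330.6667
Step 4: Standard deviation = sqrt(330.6667) = 18.1842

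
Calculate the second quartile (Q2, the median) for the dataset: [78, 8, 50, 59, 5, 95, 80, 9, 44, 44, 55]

50

Step 1: Sort the data: [5, 8, 9, 44, 44, 50, 55, 59, 78, 80, 95]
Step 2: n = 11
Step 3: Q2 is the median. Since n is odd, it is the middle value at position 6: 50
Step 4: Q2 = 50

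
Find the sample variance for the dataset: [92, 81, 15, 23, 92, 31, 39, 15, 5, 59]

1113.9556

Step 1: Compute the mean: (92 + 81 + 15 + 23 + 92 + 31 + 39 + 15 + 5 + 59) / 10 = 45.2
Step 2: Compute squared deviations from the mean:
  (92 - 45.2)^2 = 2190.24
  (81 - 45.2)^2 = 1281.64
  (15 - 45.2)^2 = 912.04
  (23 - 45.2)^2 = 492.84
  (92 - 45.2)^2 = 2190.24
  (31 - 45.2)^2 = 201.64
  (39 - 45.2)^2 = 38.44
  (15 - 45.2)^2 = 912.04
  (5 - 45.2)^2 = 1616.04
  (59 - 45.2)^2 = 190.44
Step 3: Sum of squared deviations = 10025.6
Step 4: Sample variance = 10025.6 / 9 = 1113.9556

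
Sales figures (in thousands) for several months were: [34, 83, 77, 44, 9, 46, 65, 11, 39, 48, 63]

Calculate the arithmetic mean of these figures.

47.1818

Step 1: Sum all values: 34 + 83 + 77 + 44 + 9 + 46 + 65 + 11 + 39 + 48 + 63 = 519
Step 2: Count the number of values: n = 11
Step 3: Mean = sum / n = 519 / 11 = 47.1818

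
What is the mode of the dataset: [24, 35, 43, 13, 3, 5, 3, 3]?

3

Step 1: Count the frequency of each value:
  3: appears 3 time(s)
  5: appears 1 time(s)
  13: appears 1 time(s)
  24: appears 1 time(s)
  35: appears 1 time(s)
  43: appears 1 time(s)
Step 2: The value 3 appears most frequently (3 times).
Step 3: Mode = 3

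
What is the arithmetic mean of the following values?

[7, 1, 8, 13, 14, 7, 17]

9.5714

Step 1: Sum all values: 7 + 1 + 8 + 13 + 14 + 7 + 17 = 67
Step 2: Count the number of values: n = 7
Step 3: Mean = sum / n = 67 / 7 = 9.5714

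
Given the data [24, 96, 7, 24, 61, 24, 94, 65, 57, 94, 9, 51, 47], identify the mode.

24

Step 1: Count the frequency of each value:
  7: appears 1 time(s)
  9: appears 1 time(s)
  24: appears 3 time(s)
  47: appears 1 time(s)
  51: appears 1 time(s)
  57: appears 1 time(s)
  61: appears 1 time(s)
  65: appears 1 time(s)
  94: appears 2 time(s)
  96: appears 1 time(s)
Step 2: The value 24 appears most frequently (3 times).
Step 3: Mode = 24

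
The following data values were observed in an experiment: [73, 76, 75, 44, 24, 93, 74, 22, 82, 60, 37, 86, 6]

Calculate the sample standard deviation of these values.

28.1006

Step 1: Compute the mean: 57.8462
Step 2: Sum of squared deviations from the mean: 9475.6923
Step 3: Sample variance = 9475.6923 / 12 = 789.641
Step 4: Standard deviation = sqrt(789.641) = 28.1006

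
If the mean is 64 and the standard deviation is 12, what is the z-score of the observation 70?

0.5

Step 1: Recall the z-score formula: z = (x - mu) / sigma
Step 2: Substitute values: z = (70 - 64) / 12
Step 3: z = 6 / 12 = 0.5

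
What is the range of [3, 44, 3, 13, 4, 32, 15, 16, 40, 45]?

42

Step 1: Identify the maximum value: max = 45
Step 2: Identify the minimum value: min = 3
Step 3: Range = max - min = 45 - 3 = 42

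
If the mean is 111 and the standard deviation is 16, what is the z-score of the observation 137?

1.625

Step 1: Recall the z-score formula: z = (x - mu) / sigma
Step 2: Substitute values: z = (137 - 111) / 16
Step 3: z = 26 / 16 = 1.625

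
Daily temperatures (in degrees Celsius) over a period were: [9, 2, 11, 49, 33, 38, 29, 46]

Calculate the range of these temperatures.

47

Step 1: Identify the maximum value: max = 49
Step 2: Identify the minimum value: min = 2
Step 3: Range = max - min = 49 - 2 = 47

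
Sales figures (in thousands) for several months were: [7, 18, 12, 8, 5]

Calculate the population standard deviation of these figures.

4.6043

Step 1: Compute the mean: 10
Step 2: Sum of squared deviations from the mean: 106
Step 3: Population variance = 106 / 5 = 21.2
Step 4: Standard deviation = sqrt(21.2) = 4.6043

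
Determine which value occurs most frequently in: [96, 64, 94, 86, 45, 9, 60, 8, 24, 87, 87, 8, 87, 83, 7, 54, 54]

87

Step 1: Count the frequency of each value:
  7: appears 1 time(s)
  8: appears 2 time(s)
  9: appears 1 time(s)
  24: appears 1 time(s)
  45: appears 1 time(s)
  54: appears 2 time(s)
  60: appears 1 time(s)
  64: appears 1 time(s)
  83: appears 1 time(s)
  86: appears 1 time(s)
  87: appears 3 time(s)
  94: appears 1 time(s)
  96: appears 1 time(s)
Step 2: The value 87 appears most frequently (3 times).
Step 3: Mode = 87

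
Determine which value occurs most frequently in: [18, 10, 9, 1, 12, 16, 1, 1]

1

Step 1: Count the frequency of each value:
  1: appears 3 time(s)
  9: appears 1 time(s)
  10: appears 1 time(s)
  12: appears 1 time(s)
  16: appears 1 time(s)
  18: appears 1 time(s)
Step 2: The value 1 appears most frequently (3 times).
Step 3: Mode = 1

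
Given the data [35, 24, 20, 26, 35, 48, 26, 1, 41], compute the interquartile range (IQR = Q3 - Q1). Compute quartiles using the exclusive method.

16

Step 1: Sort the data: [1, 20, 24, 26, 26, 35, 35, 41, 48]
Step 2: n = 9
Step 3: Using the exclusive quartile method:
  Q1 = 22
  Q2 (median) = 26
  Q3 = 38
  IQR = Q3 - Q1 = 38 - 22 = 16
Step 4: IQR = 16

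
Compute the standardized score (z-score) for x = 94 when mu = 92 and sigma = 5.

0.4

Step 1: Recall the z-score formula: z = (x - mu) / sigma
Step 2: Substitute values: z = (94 - 92) / 5
Step 3: z = 2 / 5 = 0.4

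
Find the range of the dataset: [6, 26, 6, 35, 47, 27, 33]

41

Step 1: Identify the maximum value: max = 47
Step 2: Identify the minimum value: min = 6
Step 3: Range = max - min = 47 - 6 = 41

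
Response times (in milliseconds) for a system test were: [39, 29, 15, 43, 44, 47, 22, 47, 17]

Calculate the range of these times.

32

Step 1: Identify the maximum value: max = 47
Step 2: Identify the minimum value: min = 15
Step 3: Range = max - min = 47 - 15 = 32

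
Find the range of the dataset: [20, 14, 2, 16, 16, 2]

18

Step 1: Identify the maximum value: max = 20
Step 2: Identify the minimum value: min = 2
Step 3: Range = max - min = 20 - 2 = 18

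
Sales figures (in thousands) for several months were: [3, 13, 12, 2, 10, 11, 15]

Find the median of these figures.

11

Step 1: Sort the data in ascending order: [2, 3, 10, 11, 12, 13, 15]
Step 2: The number of values is n = 7.
Step 3: Since n is odd, the median is the middle value at position 4: 11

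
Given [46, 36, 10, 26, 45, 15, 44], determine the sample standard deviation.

14.9077

Step 1: Compute the mean: 31.7143
Step 2: Sum of squared deviations from the mean: 1333.4286
Step 3: Sample variance = 1333.4286 / 6 = 222.2381
Step 4: Standard deviation = sqrt(222.2381) = 14.9077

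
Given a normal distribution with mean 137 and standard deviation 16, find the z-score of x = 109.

-1.75

Step 1: Recall the z-score formula: z = (x - mu) / sigma
Step 2: Substitute values: z = (109 - 137) / 16
Step 3: z = -28 / 16 = -1.75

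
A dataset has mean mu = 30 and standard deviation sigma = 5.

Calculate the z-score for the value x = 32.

0.4

Step 1: Recall the z-score formula: z = (x - mu) / sigma
Step 2: Substitute values: z = (32 - 30) / 5
Step 3: z = 2 / 5 = 0.4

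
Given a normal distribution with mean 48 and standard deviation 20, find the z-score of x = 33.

-0.75

Step 1: Recall the z-score formula: z = (x - mu) / sigma
Step 2: Substitute values: z = (33 - 48) / 20
Step 3: z = -15 / 20 = -0.75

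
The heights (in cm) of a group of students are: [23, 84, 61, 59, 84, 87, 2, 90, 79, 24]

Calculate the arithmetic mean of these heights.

59.3

Step 1: Sum all values: 23 + 84 + 61 + 59 + 84 + 87 + 2 + 90 + 79 + 24 = 593
Step 2: Count the number of values: n = 10
Step 3: Mean = sum / n = 593 / 10 = 59.3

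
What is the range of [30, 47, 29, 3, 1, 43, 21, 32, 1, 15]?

46

Step 1: Identify the maximum value: max = 47
Step 2: Identify the minimum value: min = 1
Step 3: Range = max - min = 47 - 1 = 46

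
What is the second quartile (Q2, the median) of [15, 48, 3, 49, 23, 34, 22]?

23

Step 1: Sort the data: [3, 15, 22, 23, 34, 48, 49]
Step 2: n = 7
Step 3: Q2 is the median. Since n is odd, it is the middle value at position 4: 23
Step 4: Q2 = 23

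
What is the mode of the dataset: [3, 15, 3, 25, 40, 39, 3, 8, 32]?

3

Step 1: Count the frequency of each value:
  3: appears 3 time(s)
  8: appears 1 time(s)
  15: appears 1 time(s)
  25: appears 1 time(s)
  32: appears 1 time(s)
  39: appears 1 time(s)
  40: appears 1 time(s)
Step 2: The value 3 appears most frequently (3 times).
Step 3: Mode = 3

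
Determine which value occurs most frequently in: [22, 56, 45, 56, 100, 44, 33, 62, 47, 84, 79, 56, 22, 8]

56

Step 1: Count the frequency of each value:
  8: appears 1 time(s)
  22: appears 2 time(s)
  33: appears 1 time(s)
  44: appears 1 time(s)
  45: appears 1 time(s)
  47: appears 1 time(s)
  56: appears 3 time(s)
  62: appears 1 time(s)
  79: appears 1 time(s)
  84: appears 1 time(s)
  100: appears 1 time(s)
Step 2: The value 56 appears most frequently (3 times).
Step 3: Mode = 56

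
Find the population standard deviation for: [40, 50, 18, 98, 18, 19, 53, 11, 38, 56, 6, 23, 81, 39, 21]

25.2652

Step 1: Compute the mean: 38.0667
Step 2: Sum of squared deviations from the mean: 9574.9333
Step 3: Population variance = 9574.9333 / 15 = 638.3289
Step 4: Standard deviation = sqrt(638.3289) = 25.2652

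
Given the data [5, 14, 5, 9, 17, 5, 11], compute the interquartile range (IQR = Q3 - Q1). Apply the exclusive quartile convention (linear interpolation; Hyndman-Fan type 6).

9

Step 1: Sort the data: [5, 5, 5, 9, 11, 14, 17]
Step 2: n = 7
Step 3: Using the exclusive quartile method:
  Q1 = 5
  Q2 (median) = 9
  Q3 = 14
  IQR = Q3 - Q1 = 14 - 5 = 9
Step 4: IQR = 9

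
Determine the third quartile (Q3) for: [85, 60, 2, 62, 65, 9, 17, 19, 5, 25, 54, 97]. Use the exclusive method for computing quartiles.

64.25

Step 1: Sort the data: [2, 5, 9, 17, 19, 25, 54, 60, 62, 65, 85, 97]
Step 2: n = 12
Step 3: Using the exclusive quartile method:
  Q1 = 11
  Q2 (median) = 39.5
  Q3 = 64.25
  IQR = Q3 - Q1 = 64.25 - 11 = 53.25
Step 4: Q3 = 64.25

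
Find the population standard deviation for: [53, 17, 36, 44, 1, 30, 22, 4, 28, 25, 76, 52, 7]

20.8789

Step 1: Compute the mean: 30.3846
Step 2: Sum of squared deviations from the mean: 5667.0769
Step 3: Population variance = 5667.0769 / 13 = 435.929
Step 4: Standard deviation = sqrt(435.929) = 20.8789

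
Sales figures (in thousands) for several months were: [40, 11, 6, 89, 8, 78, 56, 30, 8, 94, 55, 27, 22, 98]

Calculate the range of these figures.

92

Step 1: Identify the maximum value: max = 98
Step 2: Identify the minimum value: min = 6
Step 3: Range = max - min = 98 - 6 = 92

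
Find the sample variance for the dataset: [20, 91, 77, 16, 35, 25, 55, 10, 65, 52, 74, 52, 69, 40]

629.6319

Step 1: Compute the mean: (20 + 91 + 77 + 16 + 35 + 25 + 55 + 10 + 65 + 52 + 74 + 52 + 69 + 40) / 14 = 48.6429
Step 2: Compute squared deviations from the mean:
  (20 - 48.6429)^2 = 820.4133
  (91 - 48.6429)^2 = 1794.1276
  (77 - 48.6429)^2 = 804.1276
  (16 - 48.6429)^2 = 1065.5561
  (35 - 48.6429)^2 = 186.1276
  (25 - 48.6429)^2 = 558.9847
  (55 - 48.6429)^2 = 40.4133
  (10 - 48.6429)^2 = 1493.2704
  (65 - 48.6429)^2 = 267.5561
  (52 - 48.6429)^2 = 11.2704
  (74 - 48.6429)^2 = 642.9847
  (52 - 48.6429)^2 = 11.2704
  (69 - 48.6429)^2 = 414.4133
  (40 - 48.6429)^2 = 74.699
Step 3: Sum of squared deviations = 8185.2143
Step 4: Sample variance = 8185.2143 / 13 = 629.6319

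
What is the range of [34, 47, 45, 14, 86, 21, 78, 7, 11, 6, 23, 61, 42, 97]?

91

Step 1: Identify the maximum value: max = 97
Step 2: Identify the minimum value: min = 6
Step 3: Range = max - min = 97 - 6 = 91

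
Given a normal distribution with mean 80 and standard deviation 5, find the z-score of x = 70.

-2

Step 1: Recall the z-score formula: z = (x - mu) / sigma
Step 2: Substitute values: z = (70 - 80) / 5
Step 3: z = -10 / 5 = -2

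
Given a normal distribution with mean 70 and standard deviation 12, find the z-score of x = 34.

-3

Step 1: Recall the z-score formula: z = (x - mu) / sigma
Step 2: Substitute values: z = (34 - 70) / 12
Step 3: z = -36 / 12 = -3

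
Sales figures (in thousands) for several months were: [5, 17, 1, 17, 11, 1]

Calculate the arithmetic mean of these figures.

8.6667

Step 1: Sum all values: 5 + 17 + 1 + 17 + 11 + 1 = 52
Step 2: Count the number of values: n = 6
Step 3: Mean = sum / n = 52 / 6 = 8.6667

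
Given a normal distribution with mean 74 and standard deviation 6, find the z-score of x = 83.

1.5

Step 1: Recall the z-score formula: z = (x - mu) / sigma
Step 2: Substitute values: z = (83 - 74) / 6
Step 3: z = 9 / 6 = 1.5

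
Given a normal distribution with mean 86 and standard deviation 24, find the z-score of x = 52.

-1.4167

Step 1: Recall the z-score formula: z = (x - mu) / sigma
Step 2: Substitute values: z = (52 - 86) / 24
Step 3: z = -34 / 24 = -1.4167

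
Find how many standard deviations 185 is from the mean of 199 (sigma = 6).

-2.3333

Step 1: Recall the z-score formula: z = (x - mu) / sigma
Step 2: Substitute values: z = (185 - 199) / 6
Step 3: z = -14 / 6 = -2.3333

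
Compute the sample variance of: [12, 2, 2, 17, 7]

42.5

Step 1: Compute the mean: (12 + 2 + 2 + 17 + 7) / 5 = 8
Step 2: Compute squared deviations from the mean:
  (12 - 8)^2 = 16
  (2 - 8)^2 = 36
  (2 - 8)^2 = 36
  (17 - 8)^2 = 81
  (7 - 8)^2 = 1
Step 3: Sum of squared deviations = 170
Step 4: Sample variance = 170 / 4 = 42.5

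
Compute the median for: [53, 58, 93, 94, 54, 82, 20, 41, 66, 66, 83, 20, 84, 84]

66

Step 1: Sort the data in ascending order: [20, 20, 41, 53, 54, 58, 66, 66, 82, 83, 84, 84, 93, 94]
Step 2: The number of values is n = 14.
Step 3: Since n is even, the median is the average of positions 7 and 8:
  Median = (66 + 66) / 2 = 66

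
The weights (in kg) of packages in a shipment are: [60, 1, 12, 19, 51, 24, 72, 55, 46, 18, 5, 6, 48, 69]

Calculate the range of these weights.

71

Step 1: Identify the maximum value: max = 72
Step 2: Identify the minimum value: min = 1
Step 3: Range = max - min = 72 - 1 = 71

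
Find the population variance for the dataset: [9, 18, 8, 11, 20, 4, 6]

30.9796

Step 1: Compute the mean: (9 + 18 + 8 + 11 + 20 + 4 + 6) / 7 = 10.8571
Step 2: Compute squared deviations from the mean:
  (9 - 10.8571)^2 = 3.449
  (18 - 10.8571)^2 = 51.0204
  (8 - 10.8571)^2 = 8.1633
  (11 - 10.8571)^2 = 0.0204
  (20 - 10.8571)^2 = 83.5918
  (4 - 10.8571)^2 = 47.0204
  (6 - 10.8571)^2 = 23.5918
Step 3: Sum of squared deviations = 216.8571
Step 4: Population variance = 216.8571 / 7 = 30.9796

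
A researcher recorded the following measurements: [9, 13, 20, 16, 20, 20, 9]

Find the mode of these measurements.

20

Step 1: Count the frequency of each value:
  9: appears 2 time(s)
  13: appears 1 time(s)
  16: appears 1 time(s)
  20: appears 3 time(s)
Step 2: The value 20 appears most frequently (3 times).
Step 3: Mode = 20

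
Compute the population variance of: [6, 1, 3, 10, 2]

10.64

Step 1: Compute the mean: (6 + 1 + 3 + 10 + 2) / 5 = 4.4
Step 2: Compute squared deviations from the mean:
  (6 - 4.4)^2 = 2.56
  (1 - 4.4)^2 = 11.56
  (3 - 4.4)^2 = 1.96
  (10 - 4.4)^2 = 31.36
  (2 - 4.4)^2 = 5.76
Step 3: Sum of squared deviations = 53.2
Step 4: Population variance = 53.2 / 5 = 10.64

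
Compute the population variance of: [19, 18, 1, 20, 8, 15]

46.9167

Step 1: Compute the mean: (19 + 18 + 1 + 20 + 8 + 15) / 6 = 13.5
Step 2: Compute squared deviations from the mean:
  (19 - 13.5)^2 = 30.25
  (18 - 13.5)^2 = 20.25
  (1 - 13.5)^2 = 156.25
  (20 - 13.5)^2 = 42.25
  (8 - 13.5)^2 = 30.25
  (15 - 13.5)^2 = 2.25
Step 3: Sum of squared deviations = 281.5
Step 4: Population variance = 281.5 / 6 = 46.9167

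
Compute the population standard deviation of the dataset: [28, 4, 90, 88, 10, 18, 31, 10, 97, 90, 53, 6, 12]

35.5666

Step 1: Compute the mean: 41.3077
Step 2: Sum of squared deviations from the mean: 16444.7692
Step 3: Population variance = 16444.7692 / 13 = 1264.9822
Step 4: Standard deviation = sqrt(1264.9822) = 35.5666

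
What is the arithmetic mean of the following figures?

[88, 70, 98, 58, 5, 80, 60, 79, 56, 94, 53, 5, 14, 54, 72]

59.0667

Step 1: Sum all values: 88 + 70 + 98 + 58 + 5 + 80 + 60 + 79 + 56 + 94 + 53 + 5 + 14 + 54 + 72 = 886
Step 2: Count the number of values: n = 15
Step 3: Mean = sum / n = 886 / 15 = 59.0667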